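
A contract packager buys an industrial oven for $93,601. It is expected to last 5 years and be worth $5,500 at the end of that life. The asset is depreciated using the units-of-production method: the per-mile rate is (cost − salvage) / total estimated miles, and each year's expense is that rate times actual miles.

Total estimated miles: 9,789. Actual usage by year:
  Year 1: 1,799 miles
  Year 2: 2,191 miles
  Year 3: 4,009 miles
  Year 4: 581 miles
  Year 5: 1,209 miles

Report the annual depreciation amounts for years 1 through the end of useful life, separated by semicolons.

$16,191; $19,719; $36,081; $5,229; $10,881

Depreciable base = $93,601 − $5,500 = $88,101.
Rate = $88,101 / 9,789 miles = $9 per mile.
Year 1: 1,799 × $9 = $16,191. Book value $77,410.
Year 2: 2,191 × $9 = $19,719. Book value $57,691.
Year 3: 4,009 × $9 = $36,081. Book value $21,610.
Year 4: 581 × $9 = $5,229. Book value $16,381.
Year 5: 1,209 × $9 = $10,881. Book value $5,500.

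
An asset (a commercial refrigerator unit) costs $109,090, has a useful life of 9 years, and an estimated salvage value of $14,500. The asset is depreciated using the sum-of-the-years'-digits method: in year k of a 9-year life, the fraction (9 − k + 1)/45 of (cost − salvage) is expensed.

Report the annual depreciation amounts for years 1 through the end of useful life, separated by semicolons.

$18,918; $16,816; $14,714; $12,612; $10,510; $8,408; $6,306; $4,204; $2,102

Depreciable base = $109,090 − $14,500 = $94,590.
Sum of the years' digits = 9+8+7+6+5+4+3+2+1 = 45.
Year 1: $94,590 × 9/45 = $18,918. Book value $90,172.
Year 2: $94,590 × 8/45 = $16,816. Book value $73,356.
Year 3: $94,590 × 7/45 = $14,714. Book value $58,642.
Year 4: $94,590 × 6/45 = $12,612. Book value $46,030.
Year 5: $94,590 × 5/45 = $10,510. Book value $35,520.
Year 6: $94,590 × 4/45 = $8,408. Book value $27,112.
Year 7: $94,590 × 3/45 = $6,306. Book value $20,806.
Year 8: $94,590 × 2/45 = $4,204. Book value $16,602.
Year 9: $94,590 × 1/45 = $2,102. Book value $14,500.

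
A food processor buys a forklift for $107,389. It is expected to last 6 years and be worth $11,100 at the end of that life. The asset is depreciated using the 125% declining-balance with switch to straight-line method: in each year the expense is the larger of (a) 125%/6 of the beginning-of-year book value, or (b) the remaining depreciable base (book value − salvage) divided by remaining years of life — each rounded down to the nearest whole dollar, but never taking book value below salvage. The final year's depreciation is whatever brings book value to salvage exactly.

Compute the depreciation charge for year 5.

Depreciable base = $107,389 − $11,100 = $96,289.
Year 1: DB = ⌊$107,389 × 125%/6⌋ = $22,372; SL = ⌊$96,289/6⌋ = $16,048 → take DB $22,372. Book value $85,017.
Year 2: DB = ⌊$85,017 × 125%/6⌋ = $17,711; SL = ⌊$73,917/5⌋ = $14,783 → take DB $17,711. Book value $67,306.
Year 3: DB = ⌊$67,306 × 125%/6⌋ = $14,022; SL = ⌊$56,206/4⌋ = $14,051 → take SL $14,051. Book value $53,255.
Year 4: DB = ⌊$53,255 × 125%/6⌋ = $11,094; SL = ⌊$42,155/3⌋ = $14,051 → take SL $14,051. Book value $39,204.
Year 5: DB = ⌊$39,204 × 125%/6⌋ = $8,167; SL = ⌊$28,104/2⌋ = $14,052 → take SL $14,052. Book value $25,152.

$14,052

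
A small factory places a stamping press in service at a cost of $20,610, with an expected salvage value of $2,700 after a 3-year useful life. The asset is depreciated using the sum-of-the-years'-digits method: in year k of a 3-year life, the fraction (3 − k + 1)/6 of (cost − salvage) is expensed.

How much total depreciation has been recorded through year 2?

$14,925

Depreciable base = $20,610 − $2,700 = $17,910.
Sum of the years' digits = 3+2+1 = 6.
Year 1: $17,910 × 3/6 = $8,955. Book value $11,655.
Year 2: $17,910 × 2/6 = $5,970. Book value $5,685.
Accumulated through year 2 = $20,610 − $5,685 = $14,925.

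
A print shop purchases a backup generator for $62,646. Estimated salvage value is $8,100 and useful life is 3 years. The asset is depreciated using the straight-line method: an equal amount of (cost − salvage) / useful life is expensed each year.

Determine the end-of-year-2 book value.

Depreciable base = $62,646 − $8,100 = $54,546.
Annual expense = $54,546 / 3 = $18,182.
End of year 1: book value $44,464.
End of year 2: book value $26,282.

$26,282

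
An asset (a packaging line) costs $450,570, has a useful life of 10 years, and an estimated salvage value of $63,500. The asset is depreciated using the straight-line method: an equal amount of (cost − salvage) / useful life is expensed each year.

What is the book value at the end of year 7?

Depreciable base = $450,570 − $63,500 = $387,070.
Annual expense = $387,070 / 10 = $38,707.
End of year 1: book value $411,863.
End of year 2: book value $373,156.
End of year 3: book value $334,449.
End of year 4: book value $295,742.
End of year 5: book value $257,035.
End of year 6: book value $218,328.
End of year 7: book value $179,621.

$179,621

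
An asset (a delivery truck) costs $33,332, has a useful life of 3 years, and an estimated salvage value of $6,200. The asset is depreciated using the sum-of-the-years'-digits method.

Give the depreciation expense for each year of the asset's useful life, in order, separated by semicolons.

$13,566; $9,044; $4,522

Depreciable base = $33,332 − $6,200 = $27,132.
Sum of the years' digits = 3+2+1 = 6.
Year 1: $27,132 × 3/6 = $13,566. Book value $19,766.
Year 2: $27,132 × 2/6 = $9,044. Book value $10,722.
Year 3: $27,132 × 1/6 = $4,522. Book value $6,200.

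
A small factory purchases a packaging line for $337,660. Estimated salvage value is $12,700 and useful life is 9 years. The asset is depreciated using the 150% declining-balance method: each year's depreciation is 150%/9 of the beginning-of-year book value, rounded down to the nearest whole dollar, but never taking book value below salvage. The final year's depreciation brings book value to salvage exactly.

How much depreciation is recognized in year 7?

Depreciable base = $337,660 − $12,700 = $324,960.
Year 1: ⌊$337,660 × 150%/9⌋ = $56,276. Book value $281,384.
Year 2: ⌊$281,384 × 150%/9⌋ = $46,897. Book value $234,487.
Year 3: ⌊$234,487 × 150%/9⌋ = $39,081. Book value $195,406.
Year 4: ⌊$195,406 × 150%/9⌋ = $32,567. Book value $162,839.
Year 5: ⌊$162,839 × 150%/9⌋ = $27,139. Book value $135,700.
Year 6: ⌊$135,700 × 150%/9⌋ = $22,616. Book value $113,084.
Year 7: ⌊$113,084 × 150%/9⌋ = $18,847. Book value $94,237.

$18,847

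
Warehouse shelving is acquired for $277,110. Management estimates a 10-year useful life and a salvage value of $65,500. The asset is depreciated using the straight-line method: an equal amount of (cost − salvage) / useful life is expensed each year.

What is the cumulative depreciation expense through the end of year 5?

Depreciable base = $277,110 − $65,500 = $211,610.
Annual expense = $211,610 / 10 = $21,161.
End of year 1: book value $255,949.
End of year 2: book value $234,788.
End of year 3: book value $213,627.
End of year 4: book value $192,466.
End of year 5: book value $171,305.
Accumulated through year 5 = $277,110 − $171,305 = $105,805.

$105,805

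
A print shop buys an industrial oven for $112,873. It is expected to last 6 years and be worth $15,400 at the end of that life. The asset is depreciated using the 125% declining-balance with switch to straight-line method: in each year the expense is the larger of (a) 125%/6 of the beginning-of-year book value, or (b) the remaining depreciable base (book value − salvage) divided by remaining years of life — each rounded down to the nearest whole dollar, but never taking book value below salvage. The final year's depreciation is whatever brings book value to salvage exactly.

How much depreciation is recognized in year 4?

Depreciable base = $112,873 − $15,400 = $97,473.
Year 1: DB = ⌊$112,873 × 125%/6⌋ = $23,515; SL = ⌊$97,473/6⌋ = $16,245 → take DB $23,515. Book value $89,358.
Year 2: DB = ⌊$89,358 × 125%/6⌋ = $18,616; SL = ⌊$73,958/5⌋ = $14,791 → take DB $18,616. Book value $70,742.
Year 3: DB = ⌊$70,742 × 125%/6⌋ = $14,737; SL = ⌊$55,342/4⌋ = $13,835 → take DB $14,737. Book value $56,005.
Year 4: DB = ⌊$56,005 × 125%/6⌋ = $11,667; SL = ⌊$40,605/3⌋ = $13,535 → take SL $13,535. Book value $42,470.

$13,535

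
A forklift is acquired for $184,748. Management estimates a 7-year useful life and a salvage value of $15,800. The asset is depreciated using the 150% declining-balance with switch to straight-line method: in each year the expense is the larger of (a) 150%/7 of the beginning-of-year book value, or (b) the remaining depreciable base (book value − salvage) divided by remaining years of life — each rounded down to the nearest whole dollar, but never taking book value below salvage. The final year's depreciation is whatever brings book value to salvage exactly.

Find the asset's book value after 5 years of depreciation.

Depreciable base = $184,748 − $15,800 = $168,948.
Year 1: DB = ⌊$184,748 × 150%/7⌋ = $39,588; SL = ⌊$168,948/7⌋ = $24,135 → take DB $39,588. Book value $145,160.
Year 2: DB = ⌊$145,160 × 150%/7⌋ = $31,105; SL = ⌊$129,360/6⌋ = $21,560 → take DB $31,105. Book value $114,055.
Year 3: DB = ⌊$114,055 × 150%/7⌋ = $24,440; SL = ⌊$98,255/5⌋ = $19,651 → take DB $24,440. Book value $89,615.
Year 4: DB = ⌊$89,615 × 150%/7⌋ = $19,203; SL = ⌊$73,815/4⌋ = $18,453 → take DB $19,203. Book value $70,412.
Year 5: DB = ⌊$70,412 × 150%/7⌋ = $15,088; SL = ⌊$54,612/3⌋ = $18,204 → take SL $18,204. Book value $52,208.

$52,208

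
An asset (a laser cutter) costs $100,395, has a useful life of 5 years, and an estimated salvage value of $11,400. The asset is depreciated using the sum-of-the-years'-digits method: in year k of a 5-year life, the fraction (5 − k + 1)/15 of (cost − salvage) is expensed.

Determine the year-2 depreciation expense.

$23,732

Depreciable base = $100,395 − $11,400 = $88,995.
Sum of the years' digits = 5+4+3+2+1 = 15.
Year 1: $88,995 × 5/15 = $29,665. Book value $70,730.
Year 2: $88,995 × 4/15 = $23,732. Book value $46,998.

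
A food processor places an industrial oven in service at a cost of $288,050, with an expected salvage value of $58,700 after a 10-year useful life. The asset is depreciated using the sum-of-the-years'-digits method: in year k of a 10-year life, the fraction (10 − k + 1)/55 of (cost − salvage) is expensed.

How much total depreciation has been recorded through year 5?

$166,800

Depreciable base = $288,050 − $58,700 = $229,350.
Sum of the years' digits = 10+9+8+7+6+5+4+3+2+1 = 55.
Year 1: $229,350 × 10/55 = $41,700. Book value $246,350.
Year 2: $229,350 × 9/55 = $37,530. Book value $208,820.
Year 3: $229,350 × 8/55 = $33,360. Book value $175,460.
Year 4: $229,350 × 7/55 = $29,190. Book value $146,270.
Year 5: $229,350 × 6/55 = $25,020. Book value $121,250.
Accumulated through year 5 = $288,050 − $121,250 = $166,800.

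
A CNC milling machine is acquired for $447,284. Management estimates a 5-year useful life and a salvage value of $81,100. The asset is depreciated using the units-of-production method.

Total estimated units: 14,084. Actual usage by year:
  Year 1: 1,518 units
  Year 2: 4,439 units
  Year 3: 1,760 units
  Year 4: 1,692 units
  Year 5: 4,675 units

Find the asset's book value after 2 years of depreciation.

Depreciable base = $447,284 − $81,100 = $366,184.
Rate = $366,184 / 14,084 units = $26 per unit.
Year 1: 1,518 × $26 = $39,468. Book value $407,816.
Year 2: 4,439 × $26 = $115,414. Book value $292,402.

$292,402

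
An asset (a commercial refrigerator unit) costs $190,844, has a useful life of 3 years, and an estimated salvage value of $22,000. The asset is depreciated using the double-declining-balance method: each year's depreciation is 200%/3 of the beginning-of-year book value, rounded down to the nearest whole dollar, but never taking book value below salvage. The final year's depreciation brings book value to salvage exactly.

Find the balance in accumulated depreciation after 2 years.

$168,844

Depreciable base = $190,844 − $22,000 = $168,844.
Year 1: ⌊$190,844 × 200%/3⌋ = $127,229. Book value $63,615.
Year 2: ⌊$63,615 × 200%/3⌋ = $42,410, capped at $41,615. Book value $22,000.
Accumulated through year 2 = $190,844 − $22,000 = $168,844.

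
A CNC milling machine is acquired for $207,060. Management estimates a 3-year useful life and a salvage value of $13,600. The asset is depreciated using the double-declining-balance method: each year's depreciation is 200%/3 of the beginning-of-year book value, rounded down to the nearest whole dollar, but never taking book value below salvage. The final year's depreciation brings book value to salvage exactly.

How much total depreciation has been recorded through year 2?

$184,053

Depreciable base = $207,060 − $13,600 = $193,460.
Year 1: ⌊$207,060 × 200%/3⌋ = $138,040. Book value $69,020.
Year 2: ⌊$69,020 × 200%/3⌋ = $46,013. Book value $23,007.
Accumulated through year 2 = $207,060 − $23,007 = $184,053.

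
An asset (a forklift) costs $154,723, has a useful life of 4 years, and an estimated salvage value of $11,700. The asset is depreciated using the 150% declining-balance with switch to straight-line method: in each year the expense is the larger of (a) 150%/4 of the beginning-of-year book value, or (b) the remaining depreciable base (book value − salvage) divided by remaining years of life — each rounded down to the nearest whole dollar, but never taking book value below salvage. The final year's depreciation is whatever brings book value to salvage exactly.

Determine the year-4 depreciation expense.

Depreciable base = $154,723 − $11,700 = $143,023.
Year 1: DB = ⌊$154,723 × 150%/4⌋ = $58,021; SL = ⌊$143,023/4⌋ = $35,755 → take DB $58,021. Book value $96,702.
Year 2: DB = ⌊$96,702 × 150%/4⌋ = $36,263; SL = ⌊$85,002/3⌋ = $28,334 → take DB $36,263. Book value $60,439.
Year 3: DB = ⌊$60,439 × 150%/4⌋ = $22,664; SL = ⌊$48,739/2⌋ = $24,369 → take SL $24,369. Book value $36,070.
Year 4 (final): $36,070 − $11,700 = $24,370. Book value $11,700.

$24,370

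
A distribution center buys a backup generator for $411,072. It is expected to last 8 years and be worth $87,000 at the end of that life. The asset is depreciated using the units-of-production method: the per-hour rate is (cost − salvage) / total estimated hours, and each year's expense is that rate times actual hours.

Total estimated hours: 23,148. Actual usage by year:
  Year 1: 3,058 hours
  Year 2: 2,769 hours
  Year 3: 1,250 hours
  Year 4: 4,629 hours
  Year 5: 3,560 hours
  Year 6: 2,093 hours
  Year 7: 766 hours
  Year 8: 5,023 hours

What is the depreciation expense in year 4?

$64,806

Depreciable base = $411,072 − $87,000 = $324,072.
Rate = $324,072 / 23,148 hours = $14 per hour.
Year 1: 3,058 × $14 = $42,812. Book value $368,260.
Year 2: 2,769 × $14 = $38,766. Book value $329,494.
Year 3: 1,250 × $14 = $17,500. Book value $311,994.
Year 4: 4,629 × $14 = $64,806. Book value $247,188.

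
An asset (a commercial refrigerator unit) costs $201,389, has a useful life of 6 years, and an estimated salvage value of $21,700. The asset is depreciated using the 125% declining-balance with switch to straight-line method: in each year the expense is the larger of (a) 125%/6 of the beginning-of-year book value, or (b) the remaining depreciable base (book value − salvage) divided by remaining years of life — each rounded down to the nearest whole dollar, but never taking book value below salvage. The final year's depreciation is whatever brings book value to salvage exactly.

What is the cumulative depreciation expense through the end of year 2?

Depreciable base = $201,389 − $21,700 = $179,689.
Year 1: DB = ⌊$201,389 × 125%/6⌋ = $41,956; SL = ⌊$179,689/6⌋ = $29,948 → take DB $41,956. Book value $159,433.
Year 2: DB = ⌊$159,433 × 125%/6⌋ = $33,215; SL = ⌊$137,733/5⌋ = $27,546 → take DB $33,215. Book value $126,218.
Accumulated through year 2 = $201,389 − $126,218 = $75,171.

$75,171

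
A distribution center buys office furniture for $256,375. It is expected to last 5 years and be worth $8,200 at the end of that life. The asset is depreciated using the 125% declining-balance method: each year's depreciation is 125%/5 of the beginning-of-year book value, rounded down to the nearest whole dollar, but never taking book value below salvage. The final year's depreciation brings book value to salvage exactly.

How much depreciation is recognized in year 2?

$48,070

Depreciable base = $256,375 − $8,200 = $248,175.
Year 1: ⌊$256,375 × 125%/5⌋ = $64,093. Book value $192,282.
Year 2: ⌊$192,282 × 125%/5⌋ = $48,070. Book value $144,212.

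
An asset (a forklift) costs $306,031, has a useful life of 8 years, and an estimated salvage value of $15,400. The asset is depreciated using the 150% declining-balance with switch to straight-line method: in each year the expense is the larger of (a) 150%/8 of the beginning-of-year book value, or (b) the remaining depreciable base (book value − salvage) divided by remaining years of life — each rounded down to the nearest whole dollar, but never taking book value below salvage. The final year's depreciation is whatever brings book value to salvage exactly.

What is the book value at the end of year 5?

Depreciable base = $306,031 − $15,400 = $290,631.
Year 1: DB = ⌊$306,031 × 150%/8⌋ = $57,380; SL = ⌊$290,631/8⌋ = $36,328 → take DB $57,380. Book value $248,651.
Year 2: DB = ⌊$248,651 × 150%/8⌋ = $46,622; SL = ⌊$233,251/7⌋ = $33,321 → take DB $46,622. Book value $202,029.
Year 3: DB = ⌊$202,029 × 150%/8⌋ = $37,880; SL = ⌊$186,629/6⌋ = $31,104 → take DB $37,880. Book value $164,149.
Year 4: DB = ⌊$164,149 × 150%/8⌋ = $30,777; SL = ⌊$148,749/5⌋ = $29,749 → take DB $30,777. Book value $133,372.
Year 5: DB = ⌊$133,372 × 150%/8⌋ = $25,007; SL = ⌊$117,972/4⌋ = $29,493 → take SL $29,493. Book value $103,879.

$103,879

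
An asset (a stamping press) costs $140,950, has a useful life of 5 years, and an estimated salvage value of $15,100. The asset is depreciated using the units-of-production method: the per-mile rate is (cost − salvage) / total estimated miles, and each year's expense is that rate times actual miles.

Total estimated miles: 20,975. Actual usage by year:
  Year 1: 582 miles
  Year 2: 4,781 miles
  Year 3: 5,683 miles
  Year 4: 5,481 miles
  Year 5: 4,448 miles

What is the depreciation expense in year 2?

$28,686

Depreciable base = $140,950 − $15,100 = $125,850.
Rate = $125,850 / 20,975 miles = $6 per mile.
Year 1: 582 × $6 = $3,492. Book value $137,458.
Year 2: 4,781 × $6 = $28,686. Book value $108,772.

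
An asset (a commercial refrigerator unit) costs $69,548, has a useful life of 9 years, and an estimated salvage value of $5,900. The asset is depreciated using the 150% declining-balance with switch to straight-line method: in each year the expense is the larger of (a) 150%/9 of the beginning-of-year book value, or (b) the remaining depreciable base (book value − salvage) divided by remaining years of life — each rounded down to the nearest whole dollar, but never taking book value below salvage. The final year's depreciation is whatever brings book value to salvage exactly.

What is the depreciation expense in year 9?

$5,513

Depreciable base = $69,548 − $5,900 = $63,648.
Year 1: DB = ⌊$69,548 × 150%/9⌋ = $11,591; SL = ⌊$63,648/9⌋ = $7,072 → take DB $11,591. Book value $57,957.
Year 2: DB = ⌊$57,957 × 150%/9⌋ = $9,659; SL = ⌊$52,057/8⌋ = $6,507 → take DB $9,659. Book value $48,298.
Year 3: DB = ⌊$48,298 × 150%/9⌋ = $8,049; SL = ⌊$42,398/7⌋ = $6,056 → take DB $8,049. Book value $40,249.
Year 4: DB = ⌊$40,249 × 150%/9⌋ = $6,708; SL = ⌊$34,349/6⌋ = $5,724 → take DB $6,708. Book value $33,541.
Year 5: DB = ⌊$33,541 × 150%/9⌋ = $5,590; SL = ⌊$27,641/5⌋ = $5,528 → take DB $5,590. Book value $27,951.
Year 6: DB = ⌊$27,951 × 150%/9⌋ = $4,658; SL = ⌊$22,051/4⌋ = $5,512 → take SL $5,512. Book value $22,439.
Year 7: DB = ⌊$22,439 × 150%/9⌋ = $3,739; SL = ⌊$16,539/3⌋ = $5,513 → take SL $5,513. Book value $16,926.
Year 8: DB = ⌊$16,926 × 150%/9⌋ = $2,821; SL = ⌊$11,026/2⌋ = $5,513 → take SL $5,513. Book value $11,413.
Year 9 (final): $11,413 − $5,900 = $5,513. Book value $5,900.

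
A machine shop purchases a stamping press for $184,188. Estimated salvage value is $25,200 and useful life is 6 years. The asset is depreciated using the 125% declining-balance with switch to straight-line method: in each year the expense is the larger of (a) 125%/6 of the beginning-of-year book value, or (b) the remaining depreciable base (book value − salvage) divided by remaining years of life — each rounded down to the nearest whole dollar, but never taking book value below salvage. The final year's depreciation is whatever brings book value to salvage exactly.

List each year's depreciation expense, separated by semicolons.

Depreciable base = $184,188 − $25,200 = $158,988.
Year 1: DB = ⌊$184,188 × 125%/6⌋ = $38,372; SL = ⌊$158,988/6⌋ = $26,498 → take DB $38,372. Book value $145,816.
Year 2: DB = ⌊$145,816 × 125%/6⌋ = $30,378; SL = ⌊$120,616/5⌋ = $24,123 → take DB $30,378. Book value $115,438.
Year 3: DB = ⌊$115,438 × 125%/6⌋ = $24,049; SL = ⌊$90,238/4⌋ = $22,559 → take DB $24,049. Book value $91,389.
Year 4: DB = ⌊$91,389 × 125%/6⌋ = $19,039; SL = ⌊$66,189/3⌋ = $22,063 → take SL $22,063. Book value $69,326.
Year 5: DB = ⌊$69,326 × 125%/6⌋ = $14,442; SL = ⌊$44,126/2⌋ = $22,063 → take SL $22,063. Book value $47,263.
Year 6 (final): $47,263 − $25,200 = $22,063. Book value $25,200.

$38,372; $30,378; $24,049; $22,063; $22,063; $22,063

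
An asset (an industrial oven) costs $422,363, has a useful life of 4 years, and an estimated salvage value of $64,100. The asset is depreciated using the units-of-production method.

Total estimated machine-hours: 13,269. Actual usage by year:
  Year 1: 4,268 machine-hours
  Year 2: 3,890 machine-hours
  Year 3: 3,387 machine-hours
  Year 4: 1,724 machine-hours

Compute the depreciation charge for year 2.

$105,030

Depreciable base = $422,363 − $64,100 = $358,263.
Rate = $358,263 / 13,269 machine-hours = $27 per machine-hour.
Year 1: 4,268 × $27 = $115,236. Book value $307,127.
Year 2: 3,890 × $27 = $105,030. Book value $202,097.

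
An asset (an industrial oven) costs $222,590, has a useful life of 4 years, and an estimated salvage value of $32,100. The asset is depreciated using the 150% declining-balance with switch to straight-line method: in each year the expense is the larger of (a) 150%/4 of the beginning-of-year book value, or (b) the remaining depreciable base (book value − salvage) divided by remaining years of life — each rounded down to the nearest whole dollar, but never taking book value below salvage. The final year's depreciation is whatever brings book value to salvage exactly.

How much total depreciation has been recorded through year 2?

Depreciable base = $222,590 − $32,100 = $190,490.
Year 1: DB = ⌊$222,590 × 150%/4⌋ = $83,471; SL = ⌊$190,490/4⌋ = $47,622 → take DB $83,471. Book value $139,119.
Year 2: DB = ⌊$139,119 × 150%/4⌋ = $52,169; SL = ⌊$107,019/3⌋ = $35,673 → take DB $52,169. Book value $86,950.
Accumulated through year 2 = $222,590 − $86,950 = $135,640.

$135,640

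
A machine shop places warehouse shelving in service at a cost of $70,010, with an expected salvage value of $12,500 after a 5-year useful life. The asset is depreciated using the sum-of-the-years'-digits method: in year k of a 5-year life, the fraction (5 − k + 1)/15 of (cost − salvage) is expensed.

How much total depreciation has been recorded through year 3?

Depreciable base = $70,010 − $12,500 = $57,510.
Sum of the years' digits = 5+4+3+2+1 = 15.
Year 1: $57,510 × 5/15 = $19,170. Book value $50,840.
Year 2: $57,510 × 4/15 = $15,336. Book value $35,504.
Year 3: $57,510 × 3/15 = $11,502. Book value $24,002.
Accumulated through year 3 = $70,010 − $24,002 = $46,008.

$46,008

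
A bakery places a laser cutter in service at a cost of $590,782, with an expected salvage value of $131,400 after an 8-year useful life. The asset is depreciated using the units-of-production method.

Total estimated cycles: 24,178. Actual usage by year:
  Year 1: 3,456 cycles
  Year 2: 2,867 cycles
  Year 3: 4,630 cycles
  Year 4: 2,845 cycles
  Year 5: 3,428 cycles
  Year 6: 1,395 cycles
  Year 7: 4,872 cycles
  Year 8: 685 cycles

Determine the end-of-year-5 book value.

Depreciable base = $590,782 − $131,400 = $459,382.
Rate = $459,382 / 24,178 cycles = $19 per cycle.
Year 1: 3,456 × $19 = $65,664. Book value $525,118.
Year 2: 2,867 × $19 = $54,473. Book value $470,645.
Year 3: 4,630 × $19 = $87,970. Book value $382,675.
Year 4: 2,845 × $19 = $54,055. Book value $328,620.
Year 5: 3,428 × $19 = $65,132. Book value $263,488.

$263,488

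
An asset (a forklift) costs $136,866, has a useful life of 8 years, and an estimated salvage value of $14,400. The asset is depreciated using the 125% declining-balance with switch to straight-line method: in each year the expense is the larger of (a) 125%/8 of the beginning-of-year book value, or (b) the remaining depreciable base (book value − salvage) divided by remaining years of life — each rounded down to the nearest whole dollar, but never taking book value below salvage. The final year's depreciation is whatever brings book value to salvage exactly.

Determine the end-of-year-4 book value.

Depreciable base = $136,866 − $14,400 = $122,466.
Year 1: DB = ⌊$136,866 × 125%/8⌋ = $21,385; SL = ⌊$122,466/8⌋ = $15,308 → take DB $21,385. Book value $115,481.
Year 2: DB = ⌊$115,481 × 125%/8⌋ = $18,043; SL = ⌊$101,081/7⌋ = $14,440 → take DB $18,043. Book value $97,438.
Year 3: DB = ⌊$97,438 × 125%/8⌋ = $15,224; SL = ⌊$83,038/6⌋ = $13,839 → take DB $15,224. Book value $82,214.
Year 4: DB = ⌊$82,214 × 125%/8⌋ = $12,845; SL = ⌊$67,814/5⌋ = $13,562 → take SL $13,562. Book value $68,652.

$68,652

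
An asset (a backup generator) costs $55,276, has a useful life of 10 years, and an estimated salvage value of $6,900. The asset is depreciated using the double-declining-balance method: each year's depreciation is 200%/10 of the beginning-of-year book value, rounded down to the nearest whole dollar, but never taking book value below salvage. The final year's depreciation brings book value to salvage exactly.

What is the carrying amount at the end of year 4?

$22,642

Depreciable base = $55,276 − $6,900 = $48,376.
Year 1: ⌊$55,276 × 200%/10⌋ = $11,055. Book value $44,221.
Year 2: ⌊$44,221 × 200%/10⌋ = $8,844. Book value $35,377.
Year 3: ⌊$35,377 × 200%/10⌋ = $7,075. Book value $28,302.
Year 4: ⌊$28,302 × 200%/10⌋ = $5,660. Book value $22,642.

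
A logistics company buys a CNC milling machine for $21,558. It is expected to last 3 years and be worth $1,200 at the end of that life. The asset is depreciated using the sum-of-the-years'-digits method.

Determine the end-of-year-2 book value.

Depreciable base = $21,558 − $1,200 = $20,358.
Sum of the years' digits = 3+2+1 = 6.
Year 1: $20,358 × 3/6 = $10,179. Book value $11,379.
Year 2: $20,358 × 2/6 = $6,786. Book value $4,593.

$4,593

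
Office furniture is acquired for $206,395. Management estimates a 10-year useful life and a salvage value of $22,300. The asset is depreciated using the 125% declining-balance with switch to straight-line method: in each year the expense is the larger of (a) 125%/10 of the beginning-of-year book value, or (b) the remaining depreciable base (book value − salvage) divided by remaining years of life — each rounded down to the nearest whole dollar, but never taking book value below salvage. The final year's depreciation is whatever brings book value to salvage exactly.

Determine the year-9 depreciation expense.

$16,448

Depreciable base = $206,395 − $22,300 = $184,095.
Year 1: DB = ⌊$206,395 × 125%/10⌋ = $25,799; SL = ⌊$184,095/10⌋ = $18,409 → take DB $25,799. Book value $180,596.
Year 2: DB = ⌊$180,596 × 125%/10⌋ = $22,574; SL = ⌊$158,296/9⌋ = $17,588 → take DB $22,574. Book value $158,022.
Year 3: DB = ⌊$158,022 × 125%/10⌋ = $19,752; SL = ⌊$135,722/8⌋ = $16,965 → take DB $19,752. Book value $138,270.
Year 4: DB = ⌊$138,270 × 125%/10⌋ = $17,283; SL = ⌊$115,970/7⌋ = $16,567 → take DB $17,283. Book value $120,987.
Year 5: DB = ⌊$120,987 × 125%/10⌋ = $15,123; SL = ⌊$98,687/6⌋ = $16,447 → take SL $16,447. Book value $104,540.
Year 6: DB = ⌊$104,540 × 125%/10⌋ = $13,067; SL = ⌊$82,240/5⌋ = $16,448 → take SL $16,448. Book value $88,092.
Year 7: DB = ⌊$88,092 × 125%/10⌋ = $11,011; SL = ⌊$65,792/4⌋ = $16,448 → take SL $16,448. Book value $71,644.
Year 8: DB = ⌊$71,644 × 125%/10⌋ = $8,955; SL = ⌊$49,344/3⌋ = $16,448 → take SL $16,448. Book value $55,196.
Year 9: DB = ⌊$55,196 × 125%/10⌋ = $6,899; SL = ⌊$32,896/2⌋ = $16,448 → take SL $16,448. Book value $38,748.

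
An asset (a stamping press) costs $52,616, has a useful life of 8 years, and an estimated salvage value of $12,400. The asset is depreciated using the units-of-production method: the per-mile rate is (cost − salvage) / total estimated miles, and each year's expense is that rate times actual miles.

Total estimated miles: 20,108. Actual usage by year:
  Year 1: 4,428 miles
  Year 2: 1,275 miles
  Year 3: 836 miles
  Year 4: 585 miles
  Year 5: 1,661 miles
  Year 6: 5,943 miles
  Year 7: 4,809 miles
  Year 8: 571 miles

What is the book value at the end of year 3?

$39,538

Depreciable base = $52,616 − $12,400 = $40,216.
Rate = $40,216 / 20,108 miles = $2 per mile.
Year 1: 4,428 × $2 = $8,856. Book value $43,760.
Year 2: 1,275 × $2 = $2,550. Book value $41,210.
Year 3: 836 × $2 = $1,672. Book value $39,538.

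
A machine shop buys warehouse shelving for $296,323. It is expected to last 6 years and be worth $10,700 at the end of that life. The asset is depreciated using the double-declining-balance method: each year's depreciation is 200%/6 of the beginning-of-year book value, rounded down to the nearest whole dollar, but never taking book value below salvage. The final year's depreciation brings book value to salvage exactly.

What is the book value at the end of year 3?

$87,800

Depreciable base = $296,323 − $10,700 = $285,623.
Year 1: ⌊$296,323 × 200%/6⌋ = $98,774. Book value $197,549.
Year 2: ⌊$197,549 × 200%/6⌋ = $65,849. Book value $131,700.
Year 3: ⌊$131,700 × 200%/6⌋ = $43,900. Book value $87,800.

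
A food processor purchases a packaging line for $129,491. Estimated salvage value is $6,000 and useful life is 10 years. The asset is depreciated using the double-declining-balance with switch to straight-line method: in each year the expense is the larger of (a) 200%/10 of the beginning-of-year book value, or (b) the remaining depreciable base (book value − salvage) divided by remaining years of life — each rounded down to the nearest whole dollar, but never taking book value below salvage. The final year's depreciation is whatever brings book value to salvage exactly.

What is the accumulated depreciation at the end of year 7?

$102,531

Depreciable base = $129,491 − $6,000 = $123,491.
Year 1: DB = ⌊$129,491 × 200%/10⌋ = $25,898; SL = ⌊$123,491/10⌋ = $12,349 → take DB $25,898. Book value $103,593.
Year 2: DB = ⌊$103,593 × 200%/10⌋ = $20,718; SL = ⌊$97,593/9⌋ = $10,843 → take DB $20,718. Book value $82,875.
Year 3: DB = ⌊$82,875 × 200%/10⌋ = $16,575; SL = ⌊$76,875/8⌋ = $9,609 → take DB $16,575. Book value $66,300.
Year 4: DB = ⌊$66,300 × 200%/10⌋ = $13,260; SL = ⌊$60,300/7⌋ = $8,614 → take DB $13,260. Book value $53,040.
Year 5: DB = ⌊$53,040 × 200%/10⌋ = $10,608; SL = ⌊$47,040/6⌋ = $7,840 → take DB $10,608. Book value $42,432.
Year 6: DB = ⌊$42,432 × 200%/10⌋ = $8,486; SL = ⌊$36,432/5⌋ = $7,286 → take DB $8,486. Book value $33,946.
Year 7: DB = ⌊$33,946 × 200%/10⌋ = $6,789; SL = ⌊$27,946/4⌋ = $6,986 → take SL $6,986. Book value $26,960.
Accumulated through year 7 = $129,491 − $26,960 = $102,531.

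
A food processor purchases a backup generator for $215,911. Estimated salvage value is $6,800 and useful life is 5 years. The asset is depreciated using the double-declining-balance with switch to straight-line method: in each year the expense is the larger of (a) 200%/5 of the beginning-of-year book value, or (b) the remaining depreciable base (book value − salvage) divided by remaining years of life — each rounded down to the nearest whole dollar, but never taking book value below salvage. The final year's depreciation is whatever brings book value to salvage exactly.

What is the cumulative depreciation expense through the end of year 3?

$169,273

Depreciable base = $215,911 − $6,800 = $209,111.
Year 1: DB = ⌊$215,911 × 200%/5⌋ = $86,364; SL = ⌊$209,111/5⌋ = $41,822 → take DB $86,364. Book value $129,547.
Year 2: DB = ⌊$129,547 × 200%/5⌋ = $51,818; SL = ⌊$122,747/4⌋ = $30,686 → take DB $51,818. Book value $77,729.
Year 3: DB = ⌊$77,729 × 200%/5⌋ = $31,091; SL = ⌊$70,929/3⌋ = $23,643 → take DB $31,091. Book value $46,638.
Accumulated through year 3 = $215,911 − $46,638 = $169,273.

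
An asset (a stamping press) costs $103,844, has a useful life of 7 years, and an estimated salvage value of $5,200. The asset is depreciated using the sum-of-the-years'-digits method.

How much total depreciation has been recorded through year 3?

$63,414

Depreciable base = $103,844 − $5,200 = $98,644.
Sum of the years' digits = 7+6+5+4+3+2+1 = 28.
Year 1: $98,644 × 7/28 = $24,661. Book value $79,183.
Year 2: $98,644 × 6/28 = $21,138. Book value $58,045.
Year 3: $98,644 × 5/28 = $17,615. Book value $40,430.
Accumulated through year 3 = $103,844 − $40,430 = $63,414.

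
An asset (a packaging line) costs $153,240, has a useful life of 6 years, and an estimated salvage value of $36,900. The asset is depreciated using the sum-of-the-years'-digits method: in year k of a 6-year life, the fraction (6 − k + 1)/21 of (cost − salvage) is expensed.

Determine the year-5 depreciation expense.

$11,080

Depreciable base = $153,240 − $36,900 = $116,340.
Sum of the years' digits = 6+5+4+3+2+1 = 21.
Year 1: $116,340 × 6/21 = $33,240. Book value $120,000.
Year 2: $116,340 × 5/21 = $27,700. Book value $92,300.
Year 3: $116,340 × 4/21 = $22,160. Book value $70,140.
Year 4: $116,340 × 3/21 = $16,620. Book value $53,520.
Year 5: $116,340 × 2/21 = $11,080. Book value $42,440.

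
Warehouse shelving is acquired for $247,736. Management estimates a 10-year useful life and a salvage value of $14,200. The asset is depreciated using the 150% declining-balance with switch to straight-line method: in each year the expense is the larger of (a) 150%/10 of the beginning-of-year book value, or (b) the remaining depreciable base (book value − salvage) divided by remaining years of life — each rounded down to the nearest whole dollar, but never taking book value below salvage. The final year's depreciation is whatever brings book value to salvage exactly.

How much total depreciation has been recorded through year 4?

$118,415

Depreciable base = $247,736 − $14,200 = $233,536.
Year 1: DB = ⌊$247,736 × 150%/10⌋ = $37,160; SL = ⌊$233,536/10⌋ = $23,353 → take DB $37,160. Book value $210,576.
Year 2: DB = ⌊$210,576 × 150%/10⌋ = $31,586; SL = ⌊$196,376/9⌋ = $21,819 → take DB $31,586. Book value $178,990.
Year 3: DB = ⌊$178,990 × 150%/10⌋ = $26,848; SL = ⌊$164,790/8⌋ = $20,598 → take DB $26,848. Book value $152,142.
Year 4: DB = ⌊$152,142 × 150%/10⌋ = $22,821; SL = ⌊$137,942/7⌋ = $19,706 → take DB $22,821. Book value $129,321.
Accumulated through year 4 = $247,736 − $129,321 = $118,415.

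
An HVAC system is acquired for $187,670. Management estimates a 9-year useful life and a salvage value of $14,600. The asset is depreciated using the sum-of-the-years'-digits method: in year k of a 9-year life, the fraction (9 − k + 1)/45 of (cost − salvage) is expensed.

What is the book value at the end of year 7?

$26,138

Depreciable base = $187,670 − $14,600 = $173,070.
Sum of the years' digits = 9+8+7+6+5+4+3+2+1 = 45.
Year 1: $173,070 × 9/45 = $34,614. Book value $153,056.
Year 2: $173,070 × 8/45 = $30,768. Book value $122,288.
Year 3: $173,070 × 7/45 = $26,922. Book value $95,366.
Year 4: $173,070 × 6/45 = $23,076. Book value $72,290.
Year 5: $173,070 × 5/45 = $19,230. Book value $53,060.
Year 6: $173,070 × 4/45 = $15,384. Book value $37,676.
Year 7: $173,070 × 3/45 = $11,538. Book value $26,138.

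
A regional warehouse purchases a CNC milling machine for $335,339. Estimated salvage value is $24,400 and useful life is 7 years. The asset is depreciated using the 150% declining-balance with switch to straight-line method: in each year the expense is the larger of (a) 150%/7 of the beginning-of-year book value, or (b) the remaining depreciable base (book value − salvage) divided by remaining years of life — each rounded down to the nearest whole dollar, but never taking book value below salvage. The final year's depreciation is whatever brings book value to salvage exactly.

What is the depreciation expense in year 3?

Depreciable base = $335,339 − $24,400 = $310,939.
Year 1: DB = ⌊$335,339 × 150%/7⌋ = $71,858; SL = ⌊$310,939/7⌋ = $44,419 → take DB $71,858. Book value $263,481.
Year 2: DB = ⌊$263,481 × 150%/7⌋ = $56,460; SL = ⌊$239,081/6⌋ = $39,846 → take DB $56,460. Book value $207,021.
Year 3: DB = ⌊$207,021 × 150%/7⌋ = $44,361; SL = ⌊$182,621/5⌋ = $36,524 → take DB $44,361. Book value $162,660.

$44,361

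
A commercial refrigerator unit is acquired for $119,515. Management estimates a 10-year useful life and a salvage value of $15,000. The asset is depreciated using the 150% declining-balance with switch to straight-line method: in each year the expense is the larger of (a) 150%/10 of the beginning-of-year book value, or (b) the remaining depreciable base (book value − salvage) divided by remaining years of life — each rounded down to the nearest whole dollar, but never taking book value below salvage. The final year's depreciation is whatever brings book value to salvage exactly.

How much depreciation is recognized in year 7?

$7,519

Depreciable base = $119,515 − $15,000 = $104,515.
Year 1: DB = ⌊$119,515 × 150%/10⌋ = $17,927; SL = ⌊$104,515/10⌋ = $10,451 → take DB $17,927. Book value $101,588.
Year 2: DB = ⌊$101,588 × 150%/10⌋ = $15,238; SL = ⌊$86,588/9⌋ = $9,620 → take DB $15,238. Book value $86,350.
Year 3: DB = ⌊$86,350 × 150%/10⌋ = $12,952; SL = ⌊$71,350/8⌋ = $8,918 → take DB $12,952. Book value $73,398.
Year 4: DB = ⌊$73,398 × 150%/10⌋ = $11,009; SL = ⌊$58,398/7⌋ = $8,342 → take DB $11,009. Book value $62,389.
Year 5: DB = ⌊$62,389 × 150%/10⌋ = $9,358; SL = ⌊$47,389/6⌋ = $7,898 → take DB $9,358. Book value $53,031.
Year 6: DB = ⌊$53,031 × 150%/10⌋ = $7,954; SL = ⌊$38,031/5⌋ = $7,606 → take DB $7,954. Book value $45,077.
Year 7: DB = ⌊$45,077 × 150%/10⌋ = $6,761; SL = ⌊$30,077/4⌋ = $7,519 → take SL $7,519. Book value $37,558.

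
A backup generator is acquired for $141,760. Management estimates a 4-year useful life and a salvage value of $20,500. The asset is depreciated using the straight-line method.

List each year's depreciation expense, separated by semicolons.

$30,315; $30,315; $30,315; $30,315

Depreciable base = $141,760 − $20,500 = $121,260.
Annual expense = $121,260 / 4 = $30,315.
End of year 1: book value $111,445.
End of year 2: book value $81,130.
End of year 3: book value $50,815.
End of year 4: book value $20,500.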